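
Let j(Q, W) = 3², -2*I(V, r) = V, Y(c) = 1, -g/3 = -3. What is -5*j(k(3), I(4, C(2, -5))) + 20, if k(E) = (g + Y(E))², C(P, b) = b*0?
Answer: -25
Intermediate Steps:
g = 9 (g = -3*(-3) = 9)
C(P, b) = 0
k(E) = 100 (k(E) = (9 + 1)² = 10² = 100)
I(V, r) = -V/2
j(Q, W) = 9
-5*j(k(3), I(4, C(2, -5))) + 20 = -5*9 + 20 = -45 + 20 = -25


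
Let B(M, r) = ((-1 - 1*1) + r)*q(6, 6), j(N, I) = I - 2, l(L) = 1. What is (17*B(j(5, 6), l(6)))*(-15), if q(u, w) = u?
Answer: 1530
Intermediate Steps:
j(N, I) = -2 + I
B(M, r) = -12 + 6*r (B(M, r) = ((-1 - 1*1) + r)*6 = ((-1 - 1) + r)*6 = (-2 + r)*6 = -12 + 6*r)
(17*B(j(5, 6), l(6)))*(-15) = (17*(-12 + 6*1))*(-15) = (17*(-12 + 6))*(-15) = (17*(-6))*(-15) = -102*(-15) = 1530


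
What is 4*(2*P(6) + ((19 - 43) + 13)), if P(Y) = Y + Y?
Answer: 52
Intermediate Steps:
P(Y) = 2*Y
4*(2*P(6) + ((19 - 43) + 13)) = 4*(2*(2*6) + ((19 - 43) + 13)) = 4*(2*12 + (-24 + 13)) = 4*(24 - 11) = 4*13 = 52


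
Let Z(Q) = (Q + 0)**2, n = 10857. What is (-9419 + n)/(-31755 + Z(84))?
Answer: -1438/24699 ≈ -0.058221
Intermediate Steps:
Z(Q) = Q**2
(-9419 + n)/(-31755 + Z(84)) = (-9419 + 10857)/(-31755 + 84**2) = 1438/(-31755 + 7056) = 1438/(-24699) = 1438*(-1/24699) = -1438/24699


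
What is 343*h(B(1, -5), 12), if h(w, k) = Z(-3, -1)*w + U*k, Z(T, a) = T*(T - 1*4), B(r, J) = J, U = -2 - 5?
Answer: -64827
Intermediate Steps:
U = -7
Z(T, a) = T*(-4 + T) (Z(T, a) = T*(T - 4) = T*(-4 + T))
h(w, k) = -7*k + 21*w (h(w, k) = (-3*(-4 - 3))*w - 7*k = (-3*(-7))*w - 7*k = 21*w - 7*k = -7*k + 21*w)
343*h(B(1, -5), 12) = 343*(-7*12 + 21*(-5)) = 343*(-84 - 105) = 343*(-189) = -64827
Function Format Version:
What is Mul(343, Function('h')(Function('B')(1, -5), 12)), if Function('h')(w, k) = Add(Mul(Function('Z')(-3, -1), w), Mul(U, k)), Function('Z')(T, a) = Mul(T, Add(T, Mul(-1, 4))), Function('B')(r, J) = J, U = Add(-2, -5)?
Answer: -64827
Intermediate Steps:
U = -7
Function('Z')(T, a) = Mul(T, Add(-4, T)) (Function('Z')(T, a) = Mul(T, Add(T, -4)) = Mul(T, Add(-4, T)))
Function('h')(w, k) = Add(Mul(-7, k), Mul(21, w)) (Function('h')(w, k) = Add(Mul(Mul(-3, Add(-4, -3)), w), Mul(-7, k)) = Add(Mul(Mul(-3, -7), w), Mul(-7, k)) = Add(Mul(21, w), Mul(-7, k)) = Add(Mul(-7, k), Mul(21, w)))
Mul(343, Function('h')(Function('B')(1, -5), 12)) = Mul(343, Add(Mul(-7, 12), Mul(21, -5))) = Mul(343, Add(-84, -105)) = Mul(343, -189) = -64827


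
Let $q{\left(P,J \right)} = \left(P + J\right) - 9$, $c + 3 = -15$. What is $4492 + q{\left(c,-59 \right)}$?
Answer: $4406$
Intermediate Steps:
$c = -18$ ($c = -3 - 15 = -18$)
$q{\left(P,J \right)} = -9 + J + P$ ($q{\left(P,J \right)} = \left(J + P\right) + \left(-23 + 14\right) = \left(J + P\right) - 9 = -9 + J + P$)
$4492 + q{\left(c,-59 \right)} = 4492 - 86 = 4406$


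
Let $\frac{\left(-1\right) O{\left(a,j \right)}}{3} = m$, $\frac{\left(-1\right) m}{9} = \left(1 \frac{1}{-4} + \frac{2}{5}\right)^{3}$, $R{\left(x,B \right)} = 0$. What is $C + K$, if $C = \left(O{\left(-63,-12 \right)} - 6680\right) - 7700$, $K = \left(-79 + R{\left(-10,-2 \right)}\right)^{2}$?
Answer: $- \frac{65111271}{8000} \approx -8138.9$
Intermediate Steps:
$m = - \frac{243}{8000}$ ($m = - 9 \left(1 \frac{1}{-4} + \frac{2}{5}\right)^{3} = - 9 \left(1 \left(- \frac{1}{4}\right) + 2 \cdot \frac{1}{5}\right)^{3} = - 9 \left(- \frac{1}{4} + \frac{2}{5}\right)^{3} = - 9 \left(\frac{3}{20}\right)^{3} = \left(-9\right) \frac{27}{8000} = - \frac{243}{8000} \approx -0.030375$)
$O{\left(a,j \right)} = \frac{729}{8000}$ ($O{\left(a,j \right)} = \left(-3\right) \left(- \frac{243}{8000}\right) = \frac{729}{8000}$)
$K = 6241$ ($K = \left(-79 + 0\right)^{2} = \left(-79\right)^{2} = 6241$)
$C = - \frac{115039271}{8000}$ ($C = \left(\frac{729}{8000} - 6680\right) - 7700 = - \frac{53439271}{8000} - 7700 = - \frac{115039271}{8000} \approx -14380.0$)
$C + K = - \frac{115039271}{8000} + 6241 = - \frac{65111271}{8000}$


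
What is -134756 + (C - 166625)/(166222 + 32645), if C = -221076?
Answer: -26798909153/198867 ≈ -1.3476e+5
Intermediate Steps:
-134756 + (C - 166625)/(166222 + 32645) = -134756 + (-221076 - 166625)/(166222 + 32645) = -134756 - 387701/198867 = -26798909153/198867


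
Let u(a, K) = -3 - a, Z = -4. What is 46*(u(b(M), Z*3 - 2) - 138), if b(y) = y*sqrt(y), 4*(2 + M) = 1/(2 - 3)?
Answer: -6486 + 621*I/4 ≈ -6486.0 + 155.25*I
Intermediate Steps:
M = -9/4 (M = -2 + 1/(4*(2 - 3)) = -2 + (1/4)/(-1) = -2 + (1/4)*(-1) = -2 - 1/4 = -9/4 ≈ -2.2500)
b(y) = y**(3/2)
46*(u(b(M), Z*3 - 2) - 138) = 46*((-3 - (-9/4)**(3/2)) - 138) = 46*((-3 - (-27)*I/8) - 138) = 46*((-3 + 27*I/8) - 138) = 46*(-141 + 27*I/8) = -6486 + 621*I/4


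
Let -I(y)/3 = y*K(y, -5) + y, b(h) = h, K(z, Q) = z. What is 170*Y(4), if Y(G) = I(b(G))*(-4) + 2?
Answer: 41140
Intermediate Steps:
I(y) = -3*y - 3*y² (I(y) = -3*(y*y + y) = -3*(y² + y) = -3*(y + y²) = -3*y - 3*y²)
Y(G) = 2 + 12*G*(1 + G) (Y(G) = -3*G*(1 + G)*(-4) + 2 = 12*G*(1 + G) + 2 = 2 + 12*G*(1 + G))
170*Y(4) = 170*(2 + 12*4*(1 + 4)) = 170*(2 + 12*4*5) = 170*(2 + 240) = 170*242 = 41140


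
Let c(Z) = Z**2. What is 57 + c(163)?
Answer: 26626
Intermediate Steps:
57 + c(163) = 57 + 163**2 = 57 + 26569 = 26626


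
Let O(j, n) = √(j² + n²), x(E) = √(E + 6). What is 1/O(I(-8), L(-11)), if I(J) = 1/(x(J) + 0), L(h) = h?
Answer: √482/241 ≈ 0.091097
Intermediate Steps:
x(E) = √(6 + E)
I(J) = (6 + J)^(-½) (I(J) = 1/(√(6 + J) + 0) = 1/(√(6 + J)) = (6 + J)^(-½))
1/O(I(-8), L(-11)) = 1/(√(((6 - 8)^(-½))² + (-11)²)) = 1/(√(((-2)^(-½))² + 121)) = 1/(√((-I*√2/2)² + 121)) = 1/(√(-½ + 121)) = 1/(√(241/2)) = 1/(√482/2) = √482/241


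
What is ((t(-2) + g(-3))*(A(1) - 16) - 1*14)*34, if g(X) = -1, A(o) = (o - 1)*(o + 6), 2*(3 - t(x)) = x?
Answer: -2108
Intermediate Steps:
t(x) = 3 - x/2
A(o) = (-1 + o)*(6 + o)
((t(-2) + g(-3))*(A(1) - 16) - 1*14)*34 = (((3 - 1/2*(-2)) - 1)*((-6 + 1**2 + 5*1) - 16) - 1*14)*34 = (((3 + 1) - 1)*((-6 + 1 + 5) - 16) - 14)*34 = ((4 - 1)*(0 - 16) - 14)*34 = (3*(-16) - 14)*34 = (-48 - 14)*34 = -62*34 = -2108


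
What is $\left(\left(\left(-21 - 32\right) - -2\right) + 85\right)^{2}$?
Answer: $1156$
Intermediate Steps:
$\left(\left(\left(-21 - 32\right) - -2\right) + 85\right)^{2} = \left(\left(\left(-21 - 32\right) + 2\right) + 85\right)^{2} = \left(\left(-53 + 2\right) + 85\right)^{2} = \left(-51 + 85\right)^{2} = 34^{2} = 1156$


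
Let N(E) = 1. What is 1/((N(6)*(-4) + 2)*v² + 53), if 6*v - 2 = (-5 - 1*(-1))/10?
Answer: 225/11893 ≈ 0.018919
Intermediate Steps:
v = 4/15 (v = ⅓ + ((-5 - 1*(-1))/10)/6 = ⅓ + ((-5 + 1)*(⅒))/6 = ⅓ + (-4*⅒)/6 = ⅓ + (⅙)*(-⅖) = ⅓ - 1/15 = 4/15 ≈ 0.26667)
1/((N(6)*(-4) + 2)*v² + 53) = 1/((1*(-4) + 2)*(4/15)² + 53) = 1/((-4 + 2)*(16/225) + 53) = 1/(-2*16/225 + 53) = 1/(-32/225 + 53) = 1/(11893/225) = 225/11893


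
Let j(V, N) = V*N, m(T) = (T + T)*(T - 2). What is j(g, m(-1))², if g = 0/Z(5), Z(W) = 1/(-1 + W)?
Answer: 0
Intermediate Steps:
m(T) = 2*T*(-2 + T) (m(T) = (2*T)*(-2 + T) = 2*T*(-2 + T))
g = 0 (g = 0/(1/(-1 + 5)) = 0/(1/4) = 0/(¼) = 0*4 = 0)
j(V, N) = N*V
j(g, m(-1))² = ((2*(-1)*(-2 - 1))*0)² = ((2*(-1)*(-3))*0)² = (6*0)² = 0² = 0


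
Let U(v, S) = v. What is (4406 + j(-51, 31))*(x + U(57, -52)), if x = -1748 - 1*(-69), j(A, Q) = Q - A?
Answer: -7279536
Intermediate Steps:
x = -1679 (x = -1748 + 69 = -1679)
(4406 + j(-51, 31))*(x + U(57, -52)) = (4406 + (31 - 1*(-51)))*(-1679 + 57) = (4406 + (31 + 51))*(-1622) = (4406 + 82)*(-1622) = 4488*(-1622) = -7279536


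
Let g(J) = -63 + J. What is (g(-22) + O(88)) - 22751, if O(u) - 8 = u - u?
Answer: -22828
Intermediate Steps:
O(u) = 8 (O(u) = 8 + (u - u) = 8 + 0 = 8)
(g(-22) + O(88)) - 22751 = ((-63 - 22) + 8) - 22751 = (-85 + 8) - 22751 = -77 - 22751 = -22828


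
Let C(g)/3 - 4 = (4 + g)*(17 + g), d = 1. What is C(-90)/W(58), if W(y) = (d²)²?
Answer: 18846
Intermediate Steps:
C(g) = 12 + 3*(4 + g)*(17 + g) (C(g) = 12 + 3*((4 + g)*(17 + g)) = 12 + 3*(4 + g)*(17 + g))
W(y) = 1 (W(y) = (1²)² = 1² = 1)
C(-90)/W(58) = (216 + 3*(-90)² + 63*(-90))/1 = (216 + 3*8100 - 5670)*1 = (216 + 24300 - 5670)*1 = 18846*1 = 18846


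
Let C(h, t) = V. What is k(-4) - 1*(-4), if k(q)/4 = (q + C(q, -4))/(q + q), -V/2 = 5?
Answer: 11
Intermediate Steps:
V = -10 (V = -2*5 = -10)
C(h, t) = -10
k(q) = 2*(-10 + q)/q (k(q) = 4*((q - 10)/(q + q)) = 4*((-10 + q)/((2*q))) = 4*((-10 + q)*(1/(2*q))) = 4*((-10 + q)/(2*q)) = 2*(-10 + q)/q)
k(-4) - 1*(-4) = (2 - 20/(-4)) - 1*(-4) = (2 - 20*(-¼)) + 4 = (2 + 5) + 4 = 7 + 4 = 11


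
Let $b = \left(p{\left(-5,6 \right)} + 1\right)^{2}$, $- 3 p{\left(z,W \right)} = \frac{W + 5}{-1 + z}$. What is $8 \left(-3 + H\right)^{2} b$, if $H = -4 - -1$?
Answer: $\frac{6728}{9} \approx 747.56$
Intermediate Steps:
$p{\left(z,W \right)} = - \frac{5 + W}{3 \left(-1 + z\right)}$ ($p{\left(z,W \right)} = - \frac{\left(W + 5\right) \frac{1}{-1 + z}}{3} = - \frac{\left(5 + W\right) \frac{1}{-1 + z}}{3} = - \frac{\frac{1}{-1 + z} \left(5 + W\right)}{3} = - \frac{5 + W}{3 \left(-1 + z\right)}$)
$H = -3$ ($H = -4 + 1 = -3$)
$b = \frac{841}{324}$ ($b = \left(\frac{-5 - 6}{3 \left(-1 - 5\right)} + 1\right)^{2} = \left(\frac{-5 - 6}{3 \left(-6\right)} + 1\right)^{2} = \left(\frac{1}{3} \left(- \frac{1}{6}\right) \left(-11\right) + 1\right)^{2} = \left(\frac{11}{18} + 1\right)^{2} = \left(\frac{29}{18}\right)^{2} = \frac{841}{324} \approx 2.5957$)
$8 \left(-3 + H\right)^{2} b = 8 \left(-3 - 3\right)^{2} \cdot \frac{841}{324} = 8 \left(-6\right)^{2} \cdot \frac{841}{324} = 8 \cdot 36 \cdot \frac{841}{324} = 288 \cdot \frac{841}{324} = \frac{6728}{9}$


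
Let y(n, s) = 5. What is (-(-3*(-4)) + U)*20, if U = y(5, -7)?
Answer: -140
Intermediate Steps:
U = 5
(-(-3*(-4)) + U)*20 = (-(-3*(-4)) + 5)*20 = (-12 + 5)*20 = -7*20 = -140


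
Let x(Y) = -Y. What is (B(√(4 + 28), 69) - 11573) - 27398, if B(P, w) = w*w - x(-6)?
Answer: -34216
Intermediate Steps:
B(P, w) = -6 + w² (B(P, w) = w*w - (-1)*(-6) = w² - 1*6 = w² - 6 = -6 + w²)
(B(√(4 + 28), 69) - 11573) - 27398 = ((-6 + 69²) - 11573) - 27398 = ((-6 + 4761) - 11573) - 27398 = (4755 - 11573) - 27398 = -6818 - 27398 = -34216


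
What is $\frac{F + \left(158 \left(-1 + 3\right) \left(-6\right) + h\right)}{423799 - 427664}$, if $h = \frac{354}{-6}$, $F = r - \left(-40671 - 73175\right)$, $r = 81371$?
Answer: $- \frac{193262}{3865} \approx -50.003$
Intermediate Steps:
$F = 195217$ ($F = 81371 - \left(-40671 - 73175\right) = 81371 - -113846 = 81371 + 113846 = 195217$)
$h = -59$ ($h = 354 \left(- \frac{1}{6}\right) = -59$)
$\frac{F + \left(158 \left(-1 + 3\right) \left(-6\right) + h\right)}{423799 - 427664} = \frac{195217 + \left(158 \left(-1 + 3\right) \left(-6\right) - 59\right)}{423799 - 427664} = \frac{195217 + \left(158 \cdot 2 \left(-6\right) - 59\right)}{-3865} = \left(195217 + \left(158 \left(-12\right) - 59\right)\right) \left(- \frac{1}{3865}\right) = \left(195217 - 1955\right) \left(- \frac{1}{3865}\right) = 193262 \left(- \frac{1}{3865}\right) = - \frac{193262}{3865}$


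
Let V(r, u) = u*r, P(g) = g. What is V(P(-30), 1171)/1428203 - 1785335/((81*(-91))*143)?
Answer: 358970274445/215057379537 ≈ 1.6692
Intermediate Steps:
V(r, u) = r*u
V(P(-30), 1171)/1428203 - 1785335/((81*(-91))*143) = -30*1171/1428203 - 1785335/((81*(-91))*143) = -35130*1/1428203 - 1785335/((-7371*143)) = -35130/1428203 - 1785335/(-1054053) = -35130/1428203 - 1785335*(-1/1054053) = -35130/1428203 + 1785335/1054053 = 358970274445/215057379537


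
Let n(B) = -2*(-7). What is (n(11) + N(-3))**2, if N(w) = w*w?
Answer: 529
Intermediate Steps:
N(w) = w**2
n(B) = 14
(n(11) + N(-3))**2 = (14 + (-3)**2)**2 = (14 + 9)**2 = 23**2 = 529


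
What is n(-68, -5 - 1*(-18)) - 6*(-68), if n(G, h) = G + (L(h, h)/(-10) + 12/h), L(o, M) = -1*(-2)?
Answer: 22147/65 ≈ 340.72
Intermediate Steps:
L(o, M) = 2
n(G, h) = -1/5 + G + 12/h (n(G, h) = G + (2/(-10) + 12/h) = G + (2*(-1/10) + 12/h) = G + (-1/5 + 12/h) = -1/5 + G + 12/h)
n(-68, -5 - 1*(-18)) - 6*(-68) = (-1/5 - 68 + 12/(-5 - 1*(-18))) - 6*(-68) = (-1/5 - 68 + 12/(-5 + 18)) + 408 = (-1/5 - 68 + 12/13) + 408 = -4373/65 + 408 = 22147/65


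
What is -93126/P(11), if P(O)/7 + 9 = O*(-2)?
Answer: 93126/217 ≈ 429.15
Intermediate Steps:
P(O) = -63 - 14*O (P(O) = -63 + 7*(O*(-2)) = -63 + 7*(-2*O) = -63 - 14*O)
-93126/P(11) = -93126/(-63 - 14*11) = -93126/(-63 - 154) = -93126/(-217) = -93126*(-1/217) = 93126/217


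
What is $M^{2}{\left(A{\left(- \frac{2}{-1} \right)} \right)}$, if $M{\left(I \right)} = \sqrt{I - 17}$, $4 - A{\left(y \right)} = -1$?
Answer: $-12$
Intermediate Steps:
$A{\left(y \right)} = 5$ ($A{\left(y \right)} = 4 - -1 = 4 + 1 = 5$)
$M{\left(I \right)} = \sqrt{-17 + I}$
$M^{2}{\left(A{\left(- \frac{2}{-1} \right)} \right)} = \left(\sqrt{-17 + 5}\right)^{2} = \left(\sqrt{-12}\right)^{2} = \left(2 i \sqrt{3}\right)^{2} = -12$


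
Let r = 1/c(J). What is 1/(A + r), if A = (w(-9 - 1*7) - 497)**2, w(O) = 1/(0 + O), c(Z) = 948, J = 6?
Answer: 60672/14990299597 ≈ 4.0474e-6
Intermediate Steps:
r = 1/948 ≈ 0.0010549
w(O) = 1/O
A = 63250209/256 (A = (1/(-9 - 1*7) - 497)**2 = (1/(-9 - 7) - 497)**2 = (1/(-16) - 497)**2 = (-1/16 - 497)**2 = (-7953/16)**2 = 63250209/256 ≈ 2.4707e+5)
1/(A + r) = 1/(63250209/256 + 1/948) = 1/(14990299597/60672) = 60672/14990299597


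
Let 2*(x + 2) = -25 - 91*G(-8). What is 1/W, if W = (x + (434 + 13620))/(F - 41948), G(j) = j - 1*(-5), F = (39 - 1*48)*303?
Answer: -44675/14176 ≈ -3.1515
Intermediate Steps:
F = -2727 (F = (39 - 48)*303 = -9*303 = -2727)
G(j) = 5 + j (G(j) = j + 5 = 5 + j)
x = 122 (x = -2 + (-25 - 91*(5 - 8))/2 = -2 + (-25 - 91*(-3))/2 = -2 + (-25 + 273)/2 = -2 + (½)*248 = -2 + 124 = 122)
W = -14176/44675 (W = (122 + (434 + 13620))/(-2727 - 41948) = (122 + 14054)/(-44675) = 14176*(-1/44675) = -14176/44675 ≈ -0.31731)
1/W = 1/(-14176/44675) = -44675/14176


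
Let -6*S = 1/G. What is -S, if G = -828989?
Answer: -1/4973934 ≈ -2.0105e-7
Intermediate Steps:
S = 1/4973934 (S = -⅙/(-828989) = -⅙*(-1/828989) = 1/4973934 ≈ 2.0105e-7)
-S = -1*1/4973934 = -1/4973934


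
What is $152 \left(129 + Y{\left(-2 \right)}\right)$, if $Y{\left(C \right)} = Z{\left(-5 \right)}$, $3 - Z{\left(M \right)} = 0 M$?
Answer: $20064$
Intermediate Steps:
$Z{\left(M \right)} = 3$ ($Z{\left(M \right)} = 3 - 0 M = 3 - 0 = 3 + 0 = 3$)
$Y{\left(C \right)} = 3$
$152 \left(129 + Y{\left(-2 \right)}\right) = 152 \left(129 + 3\right) = 152 \cdot 132 = 20064$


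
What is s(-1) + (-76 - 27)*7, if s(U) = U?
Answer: -722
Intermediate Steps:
s(-1) + (-76 - 27)*7 = -1 + (-76 - 27)*7 = -1 - 103*7 = -1 - 721 = -722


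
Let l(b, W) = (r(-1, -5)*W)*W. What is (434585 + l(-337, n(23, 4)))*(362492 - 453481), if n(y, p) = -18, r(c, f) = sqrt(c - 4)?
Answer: -39542454565 - 29480436*I*sqrt(5) ≈ -3.9542e+10 - 6.592e+7*I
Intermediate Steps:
r(c, f) = sqrt(-4 + c)
l(b, W) = I*sqrt(5)*W**2 (l(b, W) = (sqrt(-4 - 1)*W)*W = (sqrt(-5)*W)*W = ((I*sqrt(5))*W)*W = (I*W*sqrt(5))*W = I*sqrt(5)*W**2)
(434585 + l(-337, n(23, 4)))*(362492 - 453481) = (434585 + I*sqrt(5)*(-18)**2)*(362492 - 453481) = (434585 + I*sqrt(5)*324)*(-90989) = (434585 + 324*I*sqrt(5))*(-90989) = -39542454565 - 29480436*I*sqrt(5)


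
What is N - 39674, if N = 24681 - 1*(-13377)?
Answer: -1616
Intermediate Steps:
N = 38058 (N = 24681 + 13377 = 38058)
N - 39674 = 38058 - 39674 = -1616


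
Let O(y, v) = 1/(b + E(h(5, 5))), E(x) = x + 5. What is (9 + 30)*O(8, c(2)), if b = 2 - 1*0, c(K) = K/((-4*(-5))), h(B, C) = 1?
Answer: 39/8 ≈ 4.8750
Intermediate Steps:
c(K) = K/20
E(x) = 5 + x
b = 2 (b = 2 + 0 = 2)
O(y, v) = ⅛ (O(y, v) = 1/(2 + (5 + 1)) = 1/(2 + 6) = 1/8 = ⅛)
(9 + 30)*O(8, c(2)) = (9 + 30)*(⅛) = 39*(⅛) = 39/8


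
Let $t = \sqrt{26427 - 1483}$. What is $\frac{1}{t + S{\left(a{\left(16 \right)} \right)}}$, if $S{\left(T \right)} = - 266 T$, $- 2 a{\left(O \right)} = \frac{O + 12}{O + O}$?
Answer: $- \frac{7448}{729655} + \frac{256 \sqrt{1559}}{729655} \approx 0.0036455$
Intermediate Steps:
$a{\left(O \right)} = - \frac{12 + O}{4 O}$ ($a{\left(O \right)} = - \frac{\left(O + 12\right) \frac{1}{O + O}}{2} = - \frac{\left(12 + O\right) \frac{1}{2 O}}{2} = - \frac{\frac{1}{2} \frac{1}{O} \left(12 + O\right)}{2} = - \frac{12 + O}{4 O}$)
$t = 4 \sqrt{1559}$ ($t = \sqrt{24944} = 4 \sqrt{1559} \approx 157.94$)
$\frac{1}{t + S{\left(a{\left(16 \right)} \right)}} = \frac{1}{4 \sqrt{1559} - 266 \frac{-12 - 16}{4 \cdot 16}} = \frac{1}{4 \sqrt{1559} - 266 \cdot \frac{1}{4} \cdot \frac{1}{16} \left(-12 - 16\right)} = \frac{1}{4 \sqrt{1559} - 266 \cdot \frac{1}{4} \cdot \frac{1}{16} \left(-28\right)} = \frac{1}{4 \sqrt{1559} - - \frac{931}{8}} = \frac{1}{4 \sqrt{1559} + \frac{931}{8}} = \frac{1}{\frac{931}{8} + 4 \sqrt{1559}}$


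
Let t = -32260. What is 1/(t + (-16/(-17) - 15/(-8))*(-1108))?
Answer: -34/1202931 ≈ -2.8264e-5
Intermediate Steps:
1/(t + (-16/(-17) - 15/(-8))*(-1108)) = 1/(-32260 + (-16/(-17) - 15/(-8))*(-1108)) = 1/(-32260 + (-16*(-1/17) - 15*(-⅛))*(-1108)) = 1/(-32260 + (16/17 + 15/8)*(-1108)) = 1/(-32260 + (383/136)*(-1108)) = 1/(-32260 - 106091/34) = 1/(-1202931/34) = -34/1202931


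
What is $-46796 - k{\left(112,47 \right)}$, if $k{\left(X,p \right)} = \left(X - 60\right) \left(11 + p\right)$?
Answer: $-49812$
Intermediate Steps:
$k{\left(X,p \right)} = \left(-60 + X\right) \left(11 + p\right)$
$-46796 - k{\left(112,47 \right)} = -46796 - \left(-660 - 2820 + 11 \cdot 112 + 112 \cdot 47\right) = -46796 - \left(-660 - 2820 + 1232 + 5264\right) = -46796 - 3016 = -49812$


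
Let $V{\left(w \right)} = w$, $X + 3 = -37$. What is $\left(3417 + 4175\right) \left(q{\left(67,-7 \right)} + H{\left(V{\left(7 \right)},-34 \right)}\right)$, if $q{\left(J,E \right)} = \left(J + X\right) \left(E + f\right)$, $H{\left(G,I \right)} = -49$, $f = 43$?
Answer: $7007416$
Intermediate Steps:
$X = -40$ ($X = -3 - 37 = -40$)
$q{\left(J,E \right)} = \left(-40 + J\right) \left(43 + E\right)$ ($q{\left(J,E \right)} = \left(J - 40\right) \left(E + 43\right) = \left(-40 + J\right) \left(43 + E\right)$)
$\left(3417 + 4175\right) \left(q{\left(67,-7 \right)} + H{\left(V{\left(7 \right)},-34 \right)}\right) = \left(3417 + 4175\right) \left(\left(-1720 - -280 + 43 \cdot 67 - 469\right) - 49\right) = 7592 \left(\left(-1720 + 280 + 2881 - 469\right) - 49\right) = 7592 \left(972 - 49\right) = 7592 \cdot 923 = 7007416$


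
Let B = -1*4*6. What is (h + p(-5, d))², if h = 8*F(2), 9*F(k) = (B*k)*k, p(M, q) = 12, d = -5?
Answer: 48400/9 ≈ 5377.8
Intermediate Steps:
B = -24 (B = -4*6 = -24)
F(k) = -8*k²/3 (F(k) = ((-24*k)*k)/9 = (-24*k²)/9 = -8*k²/3)
h = -256/3 (h = 8*(-8/3*2²) = 8*(-8/3*4) = 8*(-32/3) = -256/3 ≈ -85.333)
(h + p(-5, d))² = (-256/3 + 12)² = (-220/3)² = 48400/9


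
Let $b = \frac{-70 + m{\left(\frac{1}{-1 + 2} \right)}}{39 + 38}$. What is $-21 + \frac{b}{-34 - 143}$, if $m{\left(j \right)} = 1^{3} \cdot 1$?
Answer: $- \frac{95380}{4543} \approx -20.995$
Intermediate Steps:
$m{\left(j \right)} = 1$ ($m{\left(j \right)} = 1 \cdot 1 = 1$)
$b = - \frac{69}{77}$ ($b = \frac{-70 + 1}{39 + 38} = - \frac{69}{77} \approx -0.8961$)
$-21 + \frac{b}{-34 - 143} = -21 - \frac{69}{77 \left(-34 - 143\right)} = -21 - \frac{69}{77 \left(-177\right)} = -21 - - \frac{23}{4543} = -21 + \frac{23}{4543} = - \frac{95380}{4543}$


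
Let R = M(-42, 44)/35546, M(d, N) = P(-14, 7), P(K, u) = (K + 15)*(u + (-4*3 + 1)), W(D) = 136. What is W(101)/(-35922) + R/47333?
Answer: -57204995734/15109680635049 ≈ -0.0037860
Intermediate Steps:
P(K, u) = (-11 + u)*(15 + K) (P(K, u) = (15 + K)*(u + (-12 + 1)) = (15 + K)*(u - 11) = (15 + K)*(-11 + u) = (-11 + u)*(15 + K))
M(d, N) = -4 (M(d, N) = -165 - 11*(-14) + 15*7 - 14*7 = -165 + 154 + 105 - 98 = -4)
R = -2/17773 (R = -4/35546 = -4*1/35546 = -2/17773 ≈ -0.00011253)
W(101)/(-35922) + R/47333 = 136/(-35922) - 2/17773/47333 = 136*(-1/35922) - 2/17773*1/47333 = -68/17961 - 2/841249409 = -57204995734/15109680635049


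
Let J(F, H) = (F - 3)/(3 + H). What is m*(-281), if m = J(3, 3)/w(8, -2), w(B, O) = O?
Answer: 0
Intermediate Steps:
J(F, H) = (-3 + F)/(3 + H)
m = 0 (m = ((-3 + 3)/(3 + 3))/(-2) = (0/6)*(-½) = ((⅙)*0)*(-½) = 0*(-½) = 0)
m*(-281) = 0*(-281) = 0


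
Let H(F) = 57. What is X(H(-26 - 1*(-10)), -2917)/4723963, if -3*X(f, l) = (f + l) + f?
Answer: 2803/14171889 ≈ 0.00019779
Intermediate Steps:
X(f, l) = -2*f/3 - l/3 (X(f, l) = -((f + l) + f)/3 = -(l + 2*f)/3 = -2*f/3 - l/3)
X(H(-26 - 1*(-10)), -2917)/4723963 = (-⅔*57 - ⅓*(-2917))/4723963 = (-38 + 2917/3)*(1/4723963) = (2803/3)*(1/4723963) = 2803/14171889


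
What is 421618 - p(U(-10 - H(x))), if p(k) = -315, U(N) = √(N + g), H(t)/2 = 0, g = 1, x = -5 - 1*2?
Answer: 421933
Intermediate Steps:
x = -7 (x = -5 - 2 = -7)
H(t) = 0 (H(t) = 2*0 = 0)
U(N) = √(1 + N) (U(N) = √(N + 1) = √(1 + N))
421618 - p(U(-10 - H(x))) = 421618 - 1*(-315) = 421618 + 315 = 421933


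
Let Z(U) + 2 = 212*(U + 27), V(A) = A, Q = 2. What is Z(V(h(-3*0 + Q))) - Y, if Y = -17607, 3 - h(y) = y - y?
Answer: 23965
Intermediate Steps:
h(y) = 3 (h(y) = 3 - (y - y) = 3 - 1*0 = 3 + 0 = 3)
Z(U) = 5722 + 212*U (Z(U) = -2 + 212*(U + 27) = -2 + 212*(27 + U) = -2 + (5724 + 212*U) = 5722 + 212*U)
Z(V(h(-3*0 + Q))) - Y = (5722 + 212*3) - 1*(-17607) = (5722 + 636) + 17607 = 6358 + 17607 = 23965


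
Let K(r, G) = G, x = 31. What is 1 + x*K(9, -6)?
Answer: -185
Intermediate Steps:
1 + x*K(9, -6) = 1 + 31*(-6) = 1 - 186 = -185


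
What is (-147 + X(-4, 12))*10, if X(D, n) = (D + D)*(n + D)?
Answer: -2110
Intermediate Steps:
X(D, n) = 2*D*(D + n) (X(D, n) = (2*D)*(D + n) = 2*D*(D + n))
(-147 + X(-4, 12))*10 = (-147 + 2*(-4)*(-4 + 12))*10 = (-147 + 2*(-4)*8)*10 = (-147 - 64)*10 = -211*10 = -2110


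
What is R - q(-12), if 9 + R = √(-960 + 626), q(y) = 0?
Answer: -9 + I*√334 ≈ -9.0 + 18.276*I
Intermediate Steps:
R = -9 + I*√334 (R = -9 + √(-960 + 626) = -9 + √(-334) = -9 + I*√334 ≈ -9.0 + 18.276*I)
R - q(-12) = (-9 + I*√334) - 1*0 = (-9 + I*√334) + 0 = -9 + I*√334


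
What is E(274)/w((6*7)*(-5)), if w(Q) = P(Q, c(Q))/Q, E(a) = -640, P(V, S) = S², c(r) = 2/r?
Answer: 1481760000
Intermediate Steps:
w(Q) = 4/Q³ (w(Q) = (2/Q)²/Q = (4/Q²)/Q = 4/Q³)
E(274)/w((6*7)*(-5)) = -640/(4/((6*7)*(-5))³) = -640/(4/(42*(-5))³) = -640/(4/(-210)³) = -640/(4*(-1/9261000)) = -640/(-1/2315250) = -640*(-2315250) = 1481760000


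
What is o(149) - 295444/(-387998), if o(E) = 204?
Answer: 39723518/193999 ≈ 204.76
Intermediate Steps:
o(149) - 295444/(-387998) = 204 - 295444/(-387998) = 204 - 295444*(-1)/387998 = 204 - 1*(-147722/193999) = 204 + 147722/193999 = 39723518/193999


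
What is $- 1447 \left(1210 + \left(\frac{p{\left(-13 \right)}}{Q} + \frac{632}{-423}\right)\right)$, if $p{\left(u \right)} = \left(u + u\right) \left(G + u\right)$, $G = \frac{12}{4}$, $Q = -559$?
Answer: $- \frac{31795009138}{18189} \approx -1.748 \cdot 10^{6}$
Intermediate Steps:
$G = 3$ ($G = 12 \cdot \frac{1}{4} = 3$)
$p{\left(u \right)} = 2 u \left(3 + u\right)$ ($p{\left(u \right)} = \left(u + u\right) \left(3 + u\right) = 2 u \left(3 + u\right)$)
$- 1447 \left(1210 + \left(\frac{p{\left(-13 \right)}}{Q} + \frac{632}{-423}\right)\right) = - 1447 \left(1210 + \left(\frac{2 \left(-13\right) \left(3 - 13\right)}{-559} + \frac{632}{-423}\right)\right) = - 1447 \left(1210 + \left(2 \left(-13\right) \left(-10\right) \left(- \frac{1}{559}\right) + 632 \left(- \frac{1}{423}\right)\right)\right) = - 1447 \left(1210 + \left(260 \left(- \frac{1}{559}\right) - \frac{632}{423}\right)\right) = - 1447 \left(1210 - \frac{35636}{18189}\right) = \left(-1447\right) \frac{21973054}{18189} = - \frac{31795009138}{18189}$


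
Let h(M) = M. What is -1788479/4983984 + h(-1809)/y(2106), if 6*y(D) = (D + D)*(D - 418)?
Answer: -2463334165/6835534056 ≈ -0.36037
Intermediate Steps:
y(D) = D*(-418 + D)/3 (y(D) = ((D + D)*(D - 418))/6 = ((2*D)*(-418 + D))/6 = (2*D*(-418 + D))/6 = D*(-418 + D)/3)
-1788479/4983984 + h(-1809)/y(2106) = -1788479/4983984 - 1809*1/(702*(-418 + 2106)) = -1788479*1/4983984 - 1809/((⅓)*2106*1688) = -1788479/4983984 - 1809/1184976 = -1788479/4983984 - 1809*1/1184976 = -1788479/4983984 - 67/43888 = -2463334165/6835534056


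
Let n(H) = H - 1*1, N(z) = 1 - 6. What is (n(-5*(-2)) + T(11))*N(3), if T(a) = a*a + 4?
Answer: -670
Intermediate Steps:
N(z) = -5
n(H) = -1 + H (n(H) = H - 1 = -1 + H)
T(a) = 4 + a**2 (T(a) = a**2 + 4 = 4 + a**2)
(n(-5*(-2)) + T(11))*N(3) = ((-1 - 5*(-2)) + (4 + 11**2))*(-5) = ((-1 + 10) + (4 + 121))*(-5) = (9 + 125)*(-5) = 134*(-5) = -670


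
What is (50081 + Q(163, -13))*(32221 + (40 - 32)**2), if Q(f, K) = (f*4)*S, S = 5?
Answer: 1722114185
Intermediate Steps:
Q(f, K) = 20*f (Q(f, K) = (f*4)*5 = (4*f)*5 = 20*f)
(50081 + Q(163, -13))*(32221 + (40 - 32)**2) = (50081 + 20*163)*(32221 + (40 - 32)**2) = (50081 + 3260)*(32221 + 8**2) = 53341*(32221 + 64) = 53341*32285 = 1722114185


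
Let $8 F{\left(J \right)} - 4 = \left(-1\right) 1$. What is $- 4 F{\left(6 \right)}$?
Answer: $- \frac{3}{2} \approx -1.5$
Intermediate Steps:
$F{\left(J \right)} = \frac{3}{8}$ ($F{\left(J \right)} = \frac{1}{2} + \frac{\left(-1\right) 1}{8} = \frac{1}{2} + \frac{1}{8} \left(-1\right) = \frac{1}{2} - \frac{1}{8} = \frac{3}{8}$)
$- 4 F{\left(6 \right)} = \left(-4\right) \frac{3}{8} = - \frac{3}{2}$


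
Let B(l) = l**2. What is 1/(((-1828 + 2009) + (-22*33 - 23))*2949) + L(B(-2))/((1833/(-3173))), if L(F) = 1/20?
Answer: -442909433/5117222760 ≈ -0.086553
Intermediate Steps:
L(F) = 1/20
1/(((-1828 + 2009) + (-22*33 - 23))*2949) + L(B(-2))/((1833/(-3173))) = 1/(((-1828 + 2009) + (-22*33 - 23))*2949) + 1/(20*((1833/(-3173)))) = (1/2949)/(181 + (-726 - 23)) + 1/(20*((1833*(-1/3173)))) = (1/2949)/(181 - 749) + 1/(20*(-1833/3173)) = (1/2949)/(-568) + (1/20)*(-3173/1833) = -1/568*1/2949 - 3173/36660 = -1/1675032 - 3173/36660 = -442909433/5117222760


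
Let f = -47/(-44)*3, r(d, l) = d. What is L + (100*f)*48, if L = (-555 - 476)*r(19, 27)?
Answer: -46279/11 ≈ -4207.2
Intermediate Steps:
f = 141/44 (f = -47*(-1/44)*3 = (47/44)*3 = 141/44 ≈ 3.2045)
L = -19589 (L = (-555 - 476)*19 = -1031*19 = -19589)
L + (100*f)*48 = -19589 + (100*(141/44))*48 = -19589 + (3525/11)*48 = -19589 + 169200/11 = -46279/11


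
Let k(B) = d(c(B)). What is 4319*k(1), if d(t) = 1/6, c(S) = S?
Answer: 4319/6 ≈ 719.83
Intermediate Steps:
d(t) = ⅙
k(B) = ⅙
4319*k(1) = 4319*(⅙) = 4319/6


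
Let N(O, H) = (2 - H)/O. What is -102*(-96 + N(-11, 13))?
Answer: 9690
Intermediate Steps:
N(O, H) = (2 - H)/O
-102*(-96 + N(-11, 13)) = -102*(-96 + (2 - 1*13)/(-11)) = -102*(-96 - (2 - 13)/11) = -102*(-96 - 1/11*(-11)) = -102*(-96 + 1) = -102*(-95) = 9690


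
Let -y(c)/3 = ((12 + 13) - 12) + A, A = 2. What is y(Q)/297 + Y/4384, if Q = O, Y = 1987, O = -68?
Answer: 43651/144672 ≈ 0.30172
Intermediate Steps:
Q = -68
y(c) = -45 (y(c) = -3*(((12 + 13) - 12) + 2) = -3*((25 - 12) + 2) = -3*(13 + 2) = -3*15 = -45)
y(Q)/297 + Y/4384 = -45/297 + 1987/4384 = -45*1/297 + 1987*(1/4384) = -5/33 + 1987/4384 = 43651/144672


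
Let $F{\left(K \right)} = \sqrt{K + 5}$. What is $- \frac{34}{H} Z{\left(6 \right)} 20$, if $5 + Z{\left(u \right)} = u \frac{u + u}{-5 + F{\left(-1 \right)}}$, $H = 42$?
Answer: $\frac{9860}{21} \approx 469.52$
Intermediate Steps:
$F{\left(K \right)} = \sqrt{5 + K}$
$Z{\left(u \right)} = -5 - \frac{2 u^{2}}{3}$ ($Z{\left(u \right)} = -5 + u \frac{u + u}{-5 + \sqrt{5 - 1}} = -5 + u \frac{2 u}{-5 + \sqrt{4}} = -5 + u \frac{2 u}{-5 + 2} = -5 + u \frac{2 u}{-3} = -5 + u 2 u \left(- \frac{1}{3}\right) = -5 + u \left(- \frac{2 u}{3}\right) = -5 - \frac{2 u^{2}}{3}$)
$- \frac{34}{H} Z{\left(6 \right)} 20 = - \frac{34}{42} \left(-5 - \frac{2 \cdot 6^{2}}{3}\right) 20 = \left(-34\right) \frac{1}{42} \left(-5 - 24\right) 20 = - \frac{17 \left(-5 - 24\right)}{21} \cdot 20 = \left(- \frac{17}{21}\right) \left(-29\right) 20 = \frac{493}{21} \cdot 20 = \frac{9860}{21}$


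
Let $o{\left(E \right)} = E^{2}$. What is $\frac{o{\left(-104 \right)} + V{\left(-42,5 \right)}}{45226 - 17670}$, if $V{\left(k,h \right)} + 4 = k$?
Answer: $\frac{5385}{13778} \approx 0.39084$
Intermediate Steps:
$V{\left(k,h \right)} = -4 + k$
$\frac{o{\left(-104 \right)} + V{\left(-42,5 \right)}}{45226 - 17670} = \frac{\left(-104\right)^{2} - 46}{45226 - 17670} = \frac{10816 - 46}{27556} = 10770 \cdot \frac{1}{27556} = \frac{5385}{13778}$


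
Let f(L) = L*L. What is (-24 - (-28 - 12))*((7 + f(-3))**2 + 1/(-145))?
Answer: 593904/145 ≈ 4095.9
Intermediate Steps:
f(L) = L**2
(-24 - (-28 - 12))*((7 + f(-3))**2 + 1/(-145)) = (-24 - (-28 - 12))*((7 + (-3)**2)**2 + 1/(-145)) = (-24 - 1*(-40))*((7 + 9)**2 - 1/145) = (-24 + 40)*(16**2 - 1/145) = 16*(256 - 1/145) = 16*(37119/145) = 593904/145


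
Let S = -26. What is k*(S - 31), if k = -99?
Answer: 5643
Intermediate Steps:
k*(S - 31) = -99*(-26 - 31) = -99*(-57) = 5643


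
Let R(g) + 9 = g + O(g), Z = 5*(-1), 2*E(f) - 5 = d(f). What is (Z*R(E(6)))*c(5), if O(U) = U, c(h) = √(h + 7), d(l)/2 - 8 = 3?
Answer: -180*√3 ≈ -311.77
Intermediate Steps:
d(l) = 22 (d(l) = 16 + 2*3 = 16 + 6 = 22)
c(h) = √(7 + h)
E(f) = 27/2 (E(f) = 5/2 + (½)*22 = 5/2 + 11 = 27/2)
Z = -5
R(g) = -9 + 2*g (R(g) = -9 + (g + g) = -9 + 2*g)
(Z*R(E(6)))*c(5) = (-5*(-9 + 2*(27/2)))*√(7 + 5) = (-5*(-9 + 27))*√12 = (-5*18)*(2*√3) = -180*√3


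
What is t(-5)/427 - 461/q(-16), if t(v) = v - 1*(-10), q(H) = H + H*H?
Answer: -195647/102480 ≈ -1.9091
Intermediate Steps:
q(H) = H + H**2
t(v) = 10 + v (t(v) = v + 10 = 10 + v)
t(-5)/427 - 461/q(-16) = (10 - 5)/427 - 461*(-1/(16*(1 - 16))) = 5*(1/427) - 461/((-16*(-15))) = 5/427 - 461/240 = -195647/102480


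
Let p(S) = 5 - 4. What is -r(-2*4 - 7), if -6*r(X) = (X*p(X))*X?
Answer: 75/2 ≈ 37.500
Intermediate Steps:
p(S) = 1
r(X) = -X²/6 (r(X) = -X*1*X/6 = -X*X/6 = -X²/6)
-r(-2*4 - 7) = -(-1)*(-2*4 - 7)²/6 = -(-1)*(-8 - 7)²/6 = -(-1)*(-15)²/6 = -(-1)*225/6 = -1*(-75/2) = 75/2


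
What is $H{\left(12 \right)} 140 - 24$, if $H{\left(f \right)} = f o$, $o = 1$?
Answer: $1656$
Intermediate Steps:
$H{\left(f \right)} = f$ ($H{\left(f \right)} = f 1 = f$)
$H{\left(12 \right)} 140 - 24 = 12 \cdot 140 - 24 = 1680 - 24 = 1656$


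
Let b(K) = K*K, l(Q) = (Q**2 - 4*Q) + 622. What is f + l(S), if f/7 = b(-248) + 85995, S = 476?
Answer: 1257787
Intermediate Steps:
l(Q) = 622 + Q**2 - 4*Q
b(K) = K**2
f = 1032493 (f = 7*((-248)**2 + 85995) = 7*(61504 + 85995) = 7*147499 = 1032493)
f + l(S) = 1032493 + (622 + 476**2 - 4*476) = 1032493 + (622 + 226576 - 1904) = 1032493 + 225294 = 1257787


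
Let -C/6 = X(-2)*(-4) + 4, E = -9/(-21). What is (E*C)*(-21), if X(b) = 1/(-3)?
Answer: 288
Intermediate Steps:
X(b) = -⅓
E = 3/7 (E = -9*(-1/21) = 3/7 ≈ 0.42857)
C = -32 (C = -6*(-⅓*(-4) + 4) = -6*(4/3 + 4) = -6*16/3 = -32)
(E*C)*(-21) = ((3/7)*(-32))*(-21) = -96/7*(-21) = 288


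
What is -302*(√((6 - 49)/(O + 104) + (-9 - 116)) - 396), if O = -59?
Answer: 119592 - 604*I*√7085/15 ≈ 1.1959e+5 - 3389.3*I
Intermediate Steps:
-302*(√((6 - 49)/(O + 104) + (-9 - 116)) - 396) = -302*(√((6 - 49)/(-59 + 104) + (-9 - 116)) - 396) = -302*(√(-43/45 - 125) - 396) = -302*(√(-5668/45) - 396) = -302*(2*I*√7085/15 - 396) = -302*(-396 + 2*I*√7085/15) = 119592 - 604*I*√7085/15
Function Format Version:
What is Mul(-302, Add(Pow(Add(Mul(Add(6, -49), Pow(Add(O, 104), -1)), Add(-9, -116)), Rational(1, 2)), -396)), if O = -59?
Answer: Add(119592, Mul(Rational(-604, 15), I, Pow(7085, Rational(1, 2)))) ≈ Add(1.1959e+5, Mul(-3389.3, I))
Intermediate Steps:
Mul(-302, Add(Pow(Add(Mul(Add(6, -49), Pow(Add(O, 104), -1)), Add(-9, -116)), Rational(1, 2)), -396)) = Mul(-302, Add(Pow(Add(Mul(Add(6, -49), Pow(Add(-59, 104), -1)), Add(-9, -116)), Rational(1, 2)), -396)) = Mul(-302, Add(Pow(Add(Mul(-43, Pow(45, -1)), -125), Rational(1, 2)), -396)) = Mul(-302, Add(Pow(Add(Mul(-43, Rational(1, 45)), -125), Rational(1, 2)), -396)) = Mul(-302, Add(Pow(Add(Rational(-43, 45), -125), Rational(1, 2)), -396)) = Mul(-302, Add(Pow(Rational(-5668, 45), Rational(1, 2)), -396)) = Mul(-302, Add(Mul(Rational(2, 15), I, Pow(7085, Rational(1, 2))), -396)) = Mul(-302, Add(-396, Mul(Rational(2, 15), I, Pow(7085, Rational(1, 2))))) = Add(119592, Mul(Rational(-604, 15), I, Pow(7085, Rational(1, 2))))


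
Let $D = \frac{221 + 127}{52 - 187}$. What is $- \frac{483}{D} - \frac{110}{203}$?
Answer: $\frac{151705}{812} \approx 186.83$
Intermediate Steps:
$D = - \frac{116}{45}$ ($D = \frac{348}{-135} = 348 \left(- \frac{1}{135}\right) = - \frac{116}{45} \approx -2.5778$)
$- \frac{483}{D} - \frac{110}{203} = - \frac{483}{- \frac{116}{45}} - \frac{110}{203} = \left(-483\right) \left(- \frac{45}{116}\right) - \frac{110}{203} = \frac{21735}{116} - \frac{110}{203} = \frac{151705}{812}$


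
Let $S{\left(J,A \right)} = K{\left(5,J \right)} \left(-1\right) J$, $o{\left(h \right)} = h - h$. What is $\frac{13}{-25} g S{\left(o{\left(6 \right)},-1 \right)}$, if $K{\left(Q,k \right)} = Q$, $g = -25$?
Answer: $0$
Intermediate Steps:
$o{\left(h \right)} = 0$
$S{\left(J,A \right)} = - 5 J$ ($S{\left(J,A \right)} = 5 \left(-1\right) J = - 5 J$)
$\frac{13}{-25} g S{\left(o{\left(6 \right)},-1 \right)} = \frac{13}{-25} \left(-25\right) \left(\left(-5\right) 0\right) = 13 \left(- \frac{1}{25}\right) \left(-25\right) 0 = \left(- \frac{13}{25}\right) \left(-25\right) 0 = 13 \cdot 0 = 0$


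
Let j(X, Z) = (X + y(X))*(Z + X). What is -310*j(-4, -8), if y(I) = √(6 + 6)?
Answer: -14880 + 7440*√3 ≈ -1993.5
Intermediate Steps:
y(I) = 2*√3 (y(I) = √12 = 2*√3)
j(X, Z) = (X + Z)*(X + 2*√3) (j(X, Z) = (X + 2*√3)*(Z + X) = (X + 2*√3)*(X + Z) = (X + Z)*(X + 2*√3))
-310*j(-4, -8) = -310*((-4)² - 4*(-8) + 2*(-4)*√3 + 2*(-8)*√3) = -310*(16 + 32 - 8*√3 - 16*√3) = -310*(48 - 24*√3) = -14880 + 7440*√3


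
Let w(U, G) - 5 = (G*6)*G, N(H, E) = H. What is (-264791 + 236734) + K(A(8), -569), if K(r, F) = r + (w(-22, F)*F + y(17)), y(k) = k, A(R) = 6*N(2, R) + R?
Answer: -1105350919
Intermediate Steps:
A(R) = 12 + R (A(R) = 6*2 + R = 12 + R)
w(U, G) = 5 + 6*G**2 (w(U, G) = 5 + (G*6)*G = 5 + (6*G)*G = 5 + 6*G**2)
K(r, F) = 17 + r + F*(5 + 6*F**2) (K(r, F) = r + ((5 + 6*F**2)*F + 17) = r + (F*(5 + 6*F**2) + 17) = r + (17 + F*(5 + 6*F**2)) = 17 + r + F*(5 + 6*F**2))
(-264791 + 236734) + K(A(8), -569) = (-264791 + 236734) + (17 + (12 + 8) - 569*(5 + 6*(-569)**2)) = -28057 + (17 + 20 - 569*(5 + 6*323761)) = -28057 + (17 + 20 - 569*(5 + 1942566)) = -28057 + (17 + 20 - 569*1942571) = -28057 + (17 + 20 - 1105322899) = -28057 - 1105322862 = -1105350919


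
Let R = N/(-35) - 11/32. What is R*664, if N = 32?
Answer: -116947/140 ≈ -835.34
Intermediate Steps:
R = -1409/1120 (R = 32/(-35) - 11/32 = 32*(-1/35) - 11*1/32 = -32/35 - 11/32 = -1409/1120 ≈ -1.2580)
R*664 = -1409/1120*664 = -116947/140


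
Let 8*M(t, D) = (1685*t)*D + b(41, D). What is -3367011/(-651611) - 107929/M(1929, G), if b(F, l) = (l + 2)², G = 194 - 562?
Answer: 1006877250845239/194831748296601 ≈ 5.1679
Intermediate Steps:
G = -368
b(F, l) = (2 + l)²
M(t, D) = (2 + D)²/8 + 1685*D*t/8 (M(t, D) = ((1685*t)*D + (2 + D)²)/8 = (1685*D*t + (2 + D)²)/8 = ((2 + D)² + 1685*D*t)/8 = (2 + D)²/8 + 1685*D*t/8)
-3367011/(-651611) - 107929/M(1929, G) = -3367011/(-651611) - 107929/((2 - 368)²/8 + (1685/8)*(-368)*1929) = -3367011*(-1/651611) - 107929/((⅛)*(-366)² - 149516790) = 3367011/651611 - 107929/((⅛)*133956 - 149516790) = 3367011/651611 - 107929/(33489/2 - 149516790) = 3367011/651611 - 107929/(-299000091/2) = 3367011/651611 - 107929*(-2/299000091) = 3367011/651611 + 215858/299000091 = 1006877250845239/194831748296601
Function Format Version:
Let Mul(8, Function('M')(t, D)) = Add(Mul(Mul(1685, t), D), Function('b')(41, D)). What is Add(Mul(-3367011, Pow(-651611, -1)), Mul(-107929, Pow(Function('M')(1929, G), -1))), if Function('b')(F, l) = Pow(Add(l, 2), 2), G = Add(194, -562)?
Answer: Rational(1006877250845239, 194831748296601) ≈ 5.1679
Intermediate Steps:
G = -368
Function('b')(F, l) = Pow(Add(2, l), 2)
Function('M')(t, D) = Add(Mul(Rational(1, 8), Pow(Add(2, D), 2)), Mul(Rational(1685, 8), D, t)) (Function('M')(t, D) = Mul(Rational(1, 8), Add(Mul(Mul(1685, t), D), Pow(Add(2, D), 2))) = Mul(Rational(1, 8), Add(Mul(1685, D, t), Pow(Add(2, D), 2))) = Mul(Rational(1, 8), Add(Pow(Add(2, D), 2), Mul(1685, D, t))) = Add(Mul(Rational(1, 8), Pow(Add(2, D), 2)), Mul(Rational(1685, 8), D, t)))
Add(Mul(-3367011, Pow(-651611, -1)), Mul(-107929, Pow(Function('M')(1929, G), -1))) = Add(Mul(-3367011, Pow(-651611, -1)), Mul(-107929, Pow(Add(Mul(Rational(1, 8), Pow(Add(2, -368), 2)), Mul(Rational(1685, 8), -368, 1929)), -1))) = Add(Mul(-3367011, Rational(-1, 651611)), Mul(-107929, Pow(Add(Mul(Rational(1, 8), Pow(-366, 2)), -149516790), -1))) = Add(Rational(3367011, 651611), Mul(-107929, Pow(Add(Mul(Rational(1, 8), 133956), -149516790), -1))) = Add(Rational(3367011, 651611), Mul(-107929, Pow(Add(Rational(33489, 2), -149516790), -1))) = Add(Rational(3367011, 651611), Mul(-107929, Pow(Rational(-299000091, 2), -1))) = Add(Rational(3367011, 651611), Mul(-107929, Rational(-2, 299000091))) = Add(Rational(3367011, 651611), Rational(215858, 299000091)) = Rational(1006877250845239, 194831748296601)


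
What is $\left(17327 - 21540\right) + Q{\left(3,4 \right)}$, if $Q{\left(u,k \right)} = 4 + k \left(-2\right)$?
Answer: $-4217$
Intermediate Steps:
$Q{\left(u,k \right)} = 4 - 2 k$
$\left(17327 - 21540\right) + Q{\left(3,4 \right)} = \left(17327 - 21540\right) + \left(4 - 8\right) = -4213 - 4 = -4217$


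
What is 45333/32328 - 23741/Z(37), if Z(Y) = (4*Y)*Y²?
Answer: 233819743/181945576 ≈ 1.2851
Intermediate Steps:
Z(Y) = 4*Y³
45333/32328 - 23741/Z(37) = 45333/32328 - 23741/(4*37³) = 45333*(1/32328) - 23741/(4*50653) = 5037/3592 - 23741/202612 = 233819743/181945576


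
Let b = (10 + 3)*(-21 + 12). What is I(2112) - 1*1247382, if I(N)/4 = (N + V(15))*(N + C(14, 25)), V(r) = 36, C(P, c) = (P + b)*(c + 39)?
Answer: -39739542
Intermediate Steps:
b = -117 (b = 13*(-9) = -117)
C(P, c) = (-117 + P)*(39 + c) (C(P, c) = (P - 117)*(c + 39) = (-117 + P)*(39 + c))
I(N) = 4*(-6592 + N)*(36 + N) (I(N) = 4*((N + 36)*(N + (-4563 - 117*25 + 39*14 + 14*25))) = 4*((36 + N)*(N + (-4563 - 2925 + 546 + 350))) = 4*((36 + N)*(N - 6592)) = 4*((36 + N)*(-6592 + N)) = 4*((-6592 + N)*(36 + N)) = 4*(-6592 + N)*(36 + N))
I(2112) - 1*1247382 = (-949248 - 26224*2112 + 4*2112²) - 1*1247382 = (-949248 - 55385088 + 4*4460544) - 1247382 = (-949248 - 55385088 + 17842176) - 1247382 = -38492160 - 1247382 = -39739542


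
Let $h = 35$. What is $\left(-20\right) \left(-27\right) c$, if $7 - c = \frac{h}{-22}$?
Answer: $\frac{51030}{11} \approx 4639.1$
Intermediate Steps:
$c = \frac{189}{22}$ ($c = 7 - \frac{35}{-22} = 7 - 35 \left(- \frac{1}{22}\right) = 7 - - \frac{35}{22} = 7 + \frac{35}{22} = \frac{189}{22} \approx 8.5909$)
$\left(-20\right) \left(-27\right) c = \left(-20\right) \left(-27\right) \frac{189}{22} = 540 \cdot \frac{189}{22} = \frac{51030}{11}$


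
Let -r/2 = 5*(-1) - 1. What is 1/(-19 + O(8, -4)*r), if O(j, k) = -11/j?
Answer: -2/71 ≈ -0.028169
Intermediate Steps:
r = 12 (r = -2*(5*(-1) - 1) = -2*(-5 - 1) = -2*(-6) = 12)
1/(-19 + O(8, -4)*r) = 1/(-19 - 11/8*12) = 1/(-19 - 33/2) = 1/(-71/2) = -2/71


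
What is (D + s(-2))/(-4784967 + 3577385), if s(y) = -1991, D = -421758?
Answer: 423749/1207582 ≈ 0.35091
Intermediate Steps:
(D + s(-2))/(-4784967 + 3577385) = (-421758 - 1991)/(-4784967 + 3577385) = -423749/(-1207582) = -423749*(-1/1207582) = 423749/1207582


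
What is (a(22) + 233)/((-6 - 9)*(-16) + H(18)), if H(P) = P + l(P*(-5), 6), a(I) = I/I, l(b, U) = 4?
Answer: 117/131 ≈ 0.89313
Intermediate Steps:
a(I) = 1
H(P) = 4 + P (H(P) = P + 4 = 4 + P)
(a(22) + 233)/((-6 - 9)*(-16) + H(18)) = (1 + 233)/((-6 - 9)*(-16) + (4 + 18)) = 234/(-15*(-16) + 22) = 234/(240 + 22) = 234/262 = 234*(1/262) = 117/131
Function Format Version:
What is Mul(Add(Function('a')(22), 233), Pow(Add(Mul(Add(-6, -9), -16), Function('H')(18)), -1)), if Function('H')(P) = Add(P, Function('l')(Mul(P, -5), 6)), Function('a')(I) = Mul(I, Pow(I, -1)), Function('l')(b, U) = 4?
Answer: Rational(117, 131) ≈ 0.89313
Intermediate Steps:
Function('a')(I) = 1
Function('H')(P) = Add(4, P) (Function('H')(P) = Add(P, 4) = Add(4, P))
Mul(Add(Function('a')(22), 233), Pow(Add(Mul(Add(-6, -9), -16), Function('H')(18)), -1)) = Mul(Add(1, 233), Pow(Add(Mul(Add(-6, -9), -16), Add(4, 18)), -1)) = Mul(234, Pow(Add(Mul(-15, -16), 22), -1)) = Mul(234, Pow(Add(240, 22), -1)) = Mul(234, Pow(262, -1)) = Mul(234, Rational(1, 262)) = Rational(117, 131)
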